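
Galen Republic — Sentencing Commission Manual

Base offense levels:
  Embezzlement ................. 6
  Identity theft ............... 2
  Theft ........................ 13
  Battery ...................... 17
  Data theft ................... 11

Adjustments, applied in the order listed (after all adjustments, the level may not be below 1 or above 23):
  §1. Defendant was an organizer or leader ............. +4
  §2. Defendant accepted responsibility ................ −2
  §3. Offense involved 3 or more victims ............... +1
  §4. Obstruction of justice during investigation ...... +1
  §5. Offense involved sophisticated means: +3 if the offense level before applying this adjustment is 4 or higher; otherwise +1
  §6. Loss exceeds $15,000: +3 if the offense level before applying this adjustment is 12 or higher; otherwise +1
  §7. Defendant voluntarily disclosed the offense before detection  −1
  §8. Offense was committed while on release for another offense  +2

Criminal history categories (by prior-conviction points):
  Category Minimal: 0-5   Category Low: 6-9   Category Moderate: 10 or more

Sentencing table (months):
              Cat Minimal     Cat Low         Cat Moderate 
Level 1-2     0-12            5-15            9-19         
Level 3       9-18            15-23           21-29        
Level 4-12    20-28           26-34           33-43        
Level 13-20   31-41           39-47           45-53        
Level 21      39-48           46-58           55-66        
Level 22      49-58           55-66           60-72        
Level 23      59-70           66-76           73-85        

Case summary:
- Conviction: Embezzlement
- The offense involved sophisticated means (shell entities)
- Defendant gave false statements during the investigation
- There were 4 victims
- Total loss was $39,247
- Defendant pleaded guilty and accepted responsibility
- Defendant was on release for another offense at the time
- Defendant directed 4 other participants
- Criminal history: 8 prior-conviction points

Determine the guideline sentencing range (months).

39-47 months

Base offense level for embezzlement: 6.
§1 applies: 6 + 4 = 10.
§2 applies: 10 − 2 = 8.
§3 applies: 8 + 1 = 9.
§4 applies: 9 + 1 = 10.
§5 applies (level before this adjustment is 10 ≥ 4, so +3): 10 + 3 = 13.
§6 applies (level before this adjustment is 13 ≥ 12, so +3): 13 + 3 = 16.
§7 does not apply.
§8 applies: 16 + 2 = 18.
Final offense level: 18.
Criminal history: 8 prior points → Category Low (6-9).
Level 18 falls in the 13-20 band.
Grid: Level 13-20 × Category Low = 39-47 months.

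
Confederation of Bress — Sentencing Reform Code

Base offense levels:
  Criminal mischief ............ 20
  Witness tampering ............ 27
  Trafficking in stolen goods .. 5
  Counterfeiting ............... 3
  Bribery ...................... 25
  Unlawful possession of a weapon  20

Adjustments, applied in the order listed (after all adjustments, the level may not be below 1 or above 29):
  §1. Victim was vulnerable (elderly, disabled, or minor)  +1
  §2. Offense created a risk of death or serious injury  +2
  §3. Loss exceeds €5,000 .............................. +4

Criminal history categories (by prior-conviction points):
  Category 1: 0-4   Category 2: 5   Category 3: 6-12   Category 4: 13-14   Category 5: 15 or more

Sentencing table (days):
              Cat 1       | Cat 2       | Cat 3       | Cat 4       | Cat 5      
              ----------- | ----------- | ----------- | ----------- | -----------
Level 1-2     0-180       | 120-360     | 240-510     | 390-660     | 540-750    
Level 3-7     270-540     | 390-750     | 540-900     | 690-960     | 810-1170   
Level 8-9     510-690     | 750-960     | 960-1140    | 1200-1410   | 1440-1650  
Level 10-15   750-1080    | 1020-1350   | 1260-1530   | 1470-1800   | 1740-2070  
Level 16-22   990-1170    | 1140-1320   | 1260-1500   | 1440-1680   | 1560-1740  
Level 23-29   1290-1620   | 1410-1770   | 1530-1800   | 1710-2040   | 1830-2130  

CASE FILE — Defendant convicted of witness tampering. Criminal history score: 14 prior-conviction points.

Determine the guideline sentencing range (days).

Base offense level for witness tampering: 27.
Final offense level: 27.
Criminal history: 14 prior points → Category 4 (13-14).
Level 27 falls in the 23-29 band.
Grid: Level 23-29 × Category 4 = 1710-2040 days.

1710-2040 days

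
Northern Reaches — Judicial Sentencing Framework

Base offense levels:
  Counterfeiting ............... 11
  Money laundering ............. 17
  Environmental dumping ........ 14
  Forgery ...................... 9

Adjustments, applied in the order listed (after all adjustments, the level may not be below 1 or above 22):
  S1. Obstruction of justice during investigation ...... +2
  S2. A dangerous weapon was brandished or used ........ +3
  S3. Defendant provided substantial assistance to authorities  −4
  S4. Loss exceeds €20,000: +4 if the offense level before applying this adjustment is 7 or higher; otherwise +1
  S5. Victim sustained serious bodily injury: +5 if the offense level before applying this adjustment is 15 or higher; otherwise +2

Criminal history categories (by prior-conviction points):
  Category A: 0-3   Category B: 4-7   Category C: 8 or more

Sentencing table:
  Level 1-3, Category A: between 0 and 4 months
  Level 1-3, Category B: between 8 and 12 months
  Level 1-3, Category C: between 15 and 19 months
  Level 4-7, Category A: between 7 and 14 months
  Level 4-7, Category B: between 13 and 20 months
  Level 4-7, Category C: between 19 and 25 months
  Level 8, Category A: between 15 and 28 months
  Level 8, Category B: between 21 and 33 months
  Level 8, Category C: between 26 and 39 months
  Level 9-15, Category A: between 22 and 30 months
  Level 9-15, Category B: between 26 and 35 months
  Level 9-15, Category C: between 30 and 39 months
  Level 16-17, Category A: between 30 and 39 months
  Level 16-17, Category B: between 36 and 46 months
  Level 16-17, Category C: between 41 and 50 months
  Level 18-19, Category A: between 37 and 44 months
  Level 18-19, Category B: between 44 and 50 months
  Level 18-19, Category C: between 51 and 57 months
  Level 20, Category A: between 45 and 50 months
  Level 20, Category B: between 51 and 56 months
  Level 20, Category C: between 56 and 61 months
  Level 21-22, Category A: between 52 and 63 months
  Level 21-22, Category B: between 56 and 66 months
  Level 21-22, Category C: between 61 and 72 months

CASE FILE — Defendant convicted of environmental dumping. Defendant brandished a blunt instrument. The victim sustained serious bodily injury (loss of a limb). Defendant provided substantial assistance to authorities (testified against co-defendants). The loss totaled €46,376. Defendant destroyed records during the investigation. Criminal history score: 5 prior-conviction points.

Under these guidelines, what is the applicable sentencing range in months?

Base offense level for environmental dumping: 14.
S1 applies: 14 + 2 = 16.
S2 applies: 16 + 3 = 19.
S3 applies: 19 − 4 = 15.
S4 applies (level before this adjustment is 15 ≥ 7, so +4): 15 + 4 = 19.
S5 applies (level before this adjustment is 19 ≥ 15, so +5): 19 + 5 = 24.
Level 24 exceeds the maximum of 22; capped at 22.
Final offense level: 22.
Criminal history: 5 prior points → Category B (4-7).
Level 22 falls in the 21-22 band.
Grid: Level 21-22 × Category B = 56-66 months.

56-66 months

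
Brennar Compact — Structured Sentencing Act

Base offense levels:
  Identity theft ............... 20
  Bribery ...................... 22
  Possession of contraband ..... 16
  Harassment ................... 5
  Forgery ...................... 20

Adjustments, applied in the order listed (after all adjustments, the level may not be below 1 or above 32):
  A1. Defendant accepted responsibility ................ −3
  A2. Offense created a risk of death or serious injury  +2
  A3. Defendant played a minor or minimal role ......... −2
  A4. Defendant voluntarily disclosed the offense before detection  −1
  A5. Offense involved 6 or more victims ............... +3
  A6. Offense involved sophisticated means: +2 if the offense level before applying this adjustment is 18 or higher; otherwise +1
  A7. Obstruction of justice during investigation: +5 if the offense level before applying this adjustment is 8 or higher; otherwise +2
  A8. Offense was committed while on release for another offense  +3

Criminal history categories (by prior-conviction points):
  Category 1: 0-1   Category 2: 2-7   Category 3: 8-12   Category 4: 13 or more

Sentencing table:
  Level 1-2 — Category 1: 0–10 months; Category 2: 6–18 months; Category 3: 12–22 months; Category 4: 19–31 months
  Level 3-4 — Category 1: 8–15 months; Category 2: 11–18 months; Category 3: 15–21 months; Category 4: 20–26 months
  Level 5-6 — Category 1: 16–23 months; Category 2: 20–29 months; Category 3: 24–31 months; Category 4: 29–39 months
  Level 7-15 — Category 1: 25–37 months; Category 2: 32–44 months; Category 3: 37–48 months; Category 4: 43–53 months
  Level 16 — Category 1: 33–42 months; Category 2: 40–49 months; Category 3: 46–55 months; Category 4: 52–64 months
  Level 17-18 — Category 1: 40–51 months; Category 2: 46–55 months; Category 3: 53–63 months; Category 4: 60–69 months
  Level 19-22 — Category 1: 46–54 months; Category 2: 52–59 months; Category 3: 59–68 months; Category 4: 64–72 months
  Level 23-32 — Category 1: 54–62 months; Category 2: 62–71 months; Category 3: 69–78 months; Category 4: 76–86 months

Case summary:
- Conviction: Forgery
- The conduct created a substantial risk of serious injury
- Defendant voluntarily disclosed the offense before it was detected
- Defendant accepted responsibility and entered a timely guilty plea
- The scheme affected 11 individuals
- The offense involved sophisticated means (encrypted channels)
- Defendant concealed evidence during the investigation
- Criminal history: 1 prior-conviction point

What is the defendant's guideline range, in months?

54-62 months

Base offense level for forgery: 20.
A1 applies: 20 − 3 = 17.
A2 applies: 17 + 2 = 19.
A3 does not apply.
A4 applies: 19 − 1 = 18.
A5 applies: 18 + 3 = 21.
A6 applies (level before this adjustment is 21 ≥ 18, so +2): 21 + 2 = 23.
A7 applies (level before this adjustment is 23 ≥ 8, so +5): 23 + 5 = 28.
A8 does not apply.
Final offense level: 28.
Criminal history: 1 prior point → Category 1 (0-1).
Level 28 falls in the 23-32 band.
Grid: Level 23-32 × Category 1 = 54-62 months.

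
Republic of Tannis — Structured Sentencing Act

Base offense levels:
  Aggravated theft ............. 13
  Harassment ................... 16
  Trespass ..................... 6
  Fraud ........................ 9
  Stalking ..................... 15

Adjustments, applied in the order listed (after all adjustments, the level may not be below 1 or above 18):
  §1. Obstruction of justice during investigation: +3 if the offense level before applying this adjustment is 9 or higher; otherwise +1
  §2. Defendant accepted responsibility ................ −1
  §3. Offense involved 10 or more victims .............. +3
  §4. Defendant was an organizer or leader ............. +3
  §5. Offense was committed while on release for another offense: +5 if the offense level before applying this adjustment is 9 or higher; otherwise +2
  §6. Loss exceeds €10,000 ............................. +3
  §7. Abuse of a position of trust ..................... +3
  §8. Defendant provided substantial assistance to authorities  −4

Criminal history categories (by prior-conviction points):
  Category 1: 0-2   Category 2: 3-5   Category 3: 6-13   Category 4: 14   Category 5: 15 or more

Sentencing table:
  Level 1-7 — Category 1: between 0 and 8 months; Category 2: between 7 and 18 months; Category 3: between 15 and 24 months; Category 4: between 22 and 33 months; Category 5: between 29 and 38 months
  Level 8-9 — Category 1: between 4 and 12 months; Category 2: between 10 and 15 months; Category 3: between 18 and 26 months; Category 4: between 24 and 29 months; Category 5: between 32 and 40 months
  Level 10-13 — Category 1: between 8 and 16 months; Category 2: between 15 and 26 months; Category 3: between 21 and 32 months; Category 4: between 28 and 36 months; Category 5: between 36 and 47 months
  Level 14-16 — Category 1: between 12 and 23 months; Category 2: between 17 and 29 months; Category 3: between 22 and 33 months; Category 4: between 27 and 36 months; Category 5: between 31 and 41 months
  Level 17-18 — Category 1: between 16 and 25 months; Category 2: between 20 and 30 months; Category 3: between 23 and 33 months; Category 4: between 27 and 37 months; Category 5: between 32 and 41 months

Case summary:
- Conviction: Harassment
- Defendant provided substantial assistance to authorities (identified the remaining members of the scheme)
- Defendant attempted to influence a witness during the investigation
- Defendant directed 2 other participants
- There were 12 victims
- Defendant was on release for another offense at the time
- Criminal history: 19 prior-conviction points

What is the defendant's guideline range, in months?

Base offense level for harassment: 16.
§1 applies (level before this adjustment is 16 ≥ 9, so +3): 16 + 3 = 19.
§3 applies: 19 + 3 = 22.
§4 applies: 22 + 3 = 25.
§5 applies (level before this adjustment is 25 ≥ 9, so +5): 25 + 5 = 30.
§7 does not apply.
§8 applies: 30 − 4 = 26.
Level 26 exceeds the maximum of 18; capped at 18.
Final offense level: 18.
Criminal history: 19 prior points → Category 5 (15+).
Level 18 falls in the 17-18 band.
Grid: Level 17-18 × Category 5 = 32-41 months.

32-41 months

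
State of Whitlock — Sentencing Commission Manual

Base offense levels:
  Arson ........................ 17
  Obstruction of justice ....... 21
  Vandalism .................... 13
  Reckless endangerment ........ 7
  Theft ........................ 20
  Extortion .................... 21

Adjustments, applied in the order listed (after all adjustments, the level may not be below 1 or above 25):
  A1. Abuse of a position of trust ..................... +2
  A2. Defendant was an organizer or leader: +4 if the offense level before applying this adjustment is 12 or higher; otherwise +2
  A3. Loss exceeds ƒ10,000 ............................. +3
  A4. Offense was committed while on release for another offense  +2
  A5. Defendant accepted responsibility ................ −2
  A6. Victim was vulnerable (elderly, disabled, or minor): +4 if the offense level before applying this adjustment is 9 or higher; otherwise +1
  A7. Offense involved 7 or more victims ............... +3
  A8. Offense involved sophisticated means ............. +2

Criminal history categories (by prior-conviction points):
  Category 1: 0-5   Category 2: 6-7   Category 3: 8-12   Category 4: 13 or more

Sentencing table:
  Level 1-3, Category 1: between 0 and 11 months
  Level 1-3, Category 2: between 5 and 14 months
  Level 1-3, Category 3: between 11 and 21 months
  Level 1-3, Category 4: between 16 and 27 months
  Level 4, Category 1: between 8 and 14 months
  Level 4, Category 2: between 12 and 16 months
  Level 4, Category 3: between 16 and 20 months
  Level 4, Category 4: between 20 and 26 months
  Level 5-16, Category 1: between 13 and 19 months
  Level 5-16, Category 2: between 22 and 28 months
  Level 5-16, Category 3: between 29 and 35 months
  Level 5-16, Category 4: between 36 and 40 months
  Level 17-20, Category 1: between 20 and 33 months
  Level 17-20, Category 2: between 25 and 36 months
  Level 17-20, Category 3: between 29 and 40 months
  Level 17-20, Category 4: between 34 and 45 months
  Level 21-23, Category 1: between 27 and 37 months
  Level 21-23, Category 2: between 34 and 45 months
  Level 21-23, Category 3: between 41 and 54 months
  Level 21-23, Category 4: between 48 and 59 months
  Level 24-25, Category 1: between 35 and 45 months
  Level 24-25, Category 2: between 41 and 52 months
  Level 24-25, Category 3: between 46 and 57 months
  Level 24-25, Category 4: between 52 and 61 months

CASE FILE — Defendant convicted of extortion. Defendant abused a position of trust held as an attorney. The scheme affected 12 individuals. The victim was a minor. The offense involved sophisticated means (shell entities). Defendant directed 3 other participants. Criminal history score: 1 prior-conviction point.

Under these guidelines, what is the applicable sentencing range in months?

35-45 months

Base offense level for extortion: 21.
A1 applies: 21 + 2 = 23.
A2 applies (level before this adjustment is 23 ≥ 12, so +4): 23 + 4 = 27.
A3 does not apply.
A4 does not apply.
A6 applies (level before this adjustment is 27 ≥ 9, so +4): 27 + 4 = 31.
A7 applies: 31 + 3 = 34.
A8 applies: 34 + 2 = 36.
Level 36 exceeds the maximum of 25; capped at 25.
Final offense level: 25.
Criminal history: 1 prior point → Category 1 (0-5).
Level 25 falls in the 24-25 band.
Grid: Level 24-25 × Category 1 = 35-45 months.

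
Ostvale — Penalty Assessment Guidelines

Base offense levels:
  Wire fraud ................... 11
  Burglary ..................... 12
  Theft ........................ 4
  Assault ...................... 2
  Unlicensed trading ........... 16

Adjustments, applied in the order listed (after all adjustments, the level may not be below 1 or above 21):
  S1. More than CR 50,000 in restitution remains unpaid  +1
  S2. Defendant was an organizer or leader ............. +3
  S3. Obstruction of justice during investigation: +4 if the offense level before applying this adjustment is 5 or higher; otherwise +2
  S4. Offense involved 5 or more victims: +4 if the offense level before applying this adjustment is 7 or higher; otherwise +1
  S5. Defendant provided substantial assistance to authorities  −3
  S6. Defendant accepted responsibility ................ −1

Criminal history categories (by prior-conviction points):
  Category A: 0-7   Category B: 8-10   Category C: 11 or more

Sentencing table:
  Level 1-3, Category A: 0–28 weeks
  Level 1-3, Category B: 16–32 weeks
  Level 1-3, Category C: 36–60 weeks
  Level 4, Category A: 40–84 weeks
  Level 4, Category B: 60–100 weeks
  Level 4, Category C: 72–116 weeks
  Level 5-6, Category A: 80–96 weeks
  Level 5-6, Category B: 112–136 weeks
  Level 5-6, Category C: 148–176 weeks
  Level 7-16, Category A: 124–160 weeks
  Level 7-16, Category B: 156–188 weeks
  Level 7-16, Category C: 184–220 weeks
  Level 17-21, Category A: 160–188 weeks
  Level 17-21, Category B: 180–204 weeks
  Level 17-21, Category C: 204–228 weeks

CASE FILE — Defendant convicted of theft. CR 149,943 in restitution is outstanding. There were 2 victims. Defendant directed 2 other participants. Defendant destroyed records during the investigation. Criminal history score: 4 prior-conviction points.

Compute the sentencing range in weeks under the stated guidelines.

Base offense level for theft: 4.
S1 applies: 4 + 1 = 5.
S2 applies: 5 + 3 = 8.
S3 applies (level before this adjustment is 8 ≥ 5, so +4): 8 + 4 = 12.
Final offense level: 12.
Criminal history: 4 prior points → Category A (0-7).
Level 12 falls in the 7-16 band.
Grid: Level 7-16 × Category A = 124-160 weeks.

124-160 weeks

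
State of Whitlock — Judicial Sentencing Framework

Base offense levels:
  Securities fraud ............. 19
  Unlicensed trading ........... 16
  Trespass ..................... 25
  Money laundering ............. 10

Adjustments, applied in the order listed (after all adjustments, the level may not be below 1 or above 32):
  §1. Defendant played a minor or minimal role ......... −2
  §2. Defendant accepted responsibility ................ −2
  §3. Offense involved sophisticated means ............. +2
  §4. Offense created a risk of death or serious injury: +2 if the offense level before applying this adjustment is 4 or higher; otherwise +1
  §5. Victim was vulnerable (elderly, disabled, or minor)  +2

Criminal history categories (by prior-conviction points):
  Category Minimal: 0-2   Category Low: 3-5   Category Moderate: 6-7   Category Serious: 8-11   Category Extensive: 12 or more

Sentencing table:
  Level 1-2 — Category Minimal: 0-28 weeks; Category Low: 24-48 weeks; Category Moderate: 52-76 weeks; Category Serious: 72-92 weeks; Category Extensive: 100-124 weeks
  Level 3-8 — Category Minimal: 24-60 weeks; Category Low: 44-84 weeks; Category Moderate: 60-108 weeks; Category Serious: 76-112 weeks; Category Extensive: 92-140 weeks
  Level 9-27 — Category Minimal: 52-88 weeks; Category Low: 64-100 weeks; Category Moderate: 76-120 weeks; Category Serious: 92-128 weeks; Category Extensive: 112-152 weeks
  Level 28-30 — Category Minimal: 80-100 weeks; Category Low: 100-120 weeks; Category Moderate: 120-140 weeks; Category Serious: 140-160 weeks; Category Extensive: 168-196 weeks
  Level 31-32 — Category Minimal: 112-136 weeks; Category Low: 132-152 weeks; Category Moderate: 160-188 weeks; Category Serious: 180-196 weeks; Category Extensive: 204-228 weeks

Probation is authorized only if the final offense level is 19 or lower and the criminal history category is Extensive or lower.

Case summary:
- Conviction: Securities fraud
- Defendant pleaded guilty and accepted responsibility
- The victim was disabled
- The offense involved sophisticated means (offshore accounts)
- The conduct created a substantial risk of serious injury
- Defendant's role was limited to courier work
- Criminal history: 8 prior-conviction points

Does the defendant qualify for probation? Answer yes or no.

Base offense level for securities fraud: 19.
§1 applies: 19 − 2 = 17.
§2 applies: 17 − 2 = 15.
§3 applies: 15 + 2 = 17.
§4 applies (level before this adjustment is 17 ≥ 4, so +2): 17 + 2 = 19.
§5 applies: 19 + 2 = 21.
Final offense level: 21.
Criminal history: 8 prior points → Category Serious (8-11).
Level 21 falls in the 9-27 band.
Grid: Level 9-27 × Category Serious = 92-128 weeks.
Probation check: level 21 > 19 and category Serious ≤ Extensive → not eligible.

No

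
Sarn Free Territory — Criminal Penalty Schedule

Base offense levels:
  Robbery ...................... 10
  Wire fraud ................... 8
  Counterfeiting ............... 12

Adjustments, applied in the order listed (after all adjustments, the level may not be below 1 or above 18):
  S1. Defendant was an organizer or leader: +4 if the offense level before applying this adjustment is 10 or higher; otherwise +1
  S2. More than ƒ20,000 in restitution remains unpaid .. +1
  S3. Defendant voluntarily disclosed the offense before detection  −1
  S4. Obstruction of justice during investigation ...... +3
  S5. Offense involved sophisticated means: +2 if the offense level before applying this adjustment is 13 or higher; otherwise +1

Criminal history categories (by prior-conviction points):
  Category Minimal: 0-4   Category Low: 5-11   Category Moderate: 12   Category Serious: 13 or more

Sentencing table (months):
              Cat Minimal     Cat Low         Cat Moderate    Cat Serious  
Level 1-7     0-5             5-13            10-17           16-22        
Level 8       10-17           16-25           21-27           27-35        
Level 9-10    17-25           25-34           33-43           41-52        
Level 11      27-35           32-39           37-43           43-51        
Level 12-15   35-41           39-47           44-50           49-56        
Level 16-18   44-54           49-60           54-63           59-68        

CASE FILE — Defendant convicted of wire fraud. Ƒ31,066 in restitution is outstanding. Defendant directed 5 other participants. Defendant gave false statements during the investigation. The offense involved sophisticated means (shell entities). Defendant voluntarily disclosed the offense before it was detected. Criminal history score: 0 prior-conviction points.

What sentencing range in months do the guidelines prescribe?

Base offense level for wire fraud: 8.
S1 applies (level before this adjustment is 8 < 10, so +1): 8 + 1 = 9.
S2 applies: 9 + 1 = 10.
S3 applies: 10 − 1 = 9.
S4 applies: 9 + 3 = 12.
S5 applies (level before this adjustment is 12 < 13, so +1): 12 + 1 = 13.
Final offense level: 13.
Criminal history: 0 prior points → Category Minimal (0-4).
Level 13 falls in the 12-15 band.
Grid: Level 12-15 × Category Minimal = 35-41 months.

35-41 months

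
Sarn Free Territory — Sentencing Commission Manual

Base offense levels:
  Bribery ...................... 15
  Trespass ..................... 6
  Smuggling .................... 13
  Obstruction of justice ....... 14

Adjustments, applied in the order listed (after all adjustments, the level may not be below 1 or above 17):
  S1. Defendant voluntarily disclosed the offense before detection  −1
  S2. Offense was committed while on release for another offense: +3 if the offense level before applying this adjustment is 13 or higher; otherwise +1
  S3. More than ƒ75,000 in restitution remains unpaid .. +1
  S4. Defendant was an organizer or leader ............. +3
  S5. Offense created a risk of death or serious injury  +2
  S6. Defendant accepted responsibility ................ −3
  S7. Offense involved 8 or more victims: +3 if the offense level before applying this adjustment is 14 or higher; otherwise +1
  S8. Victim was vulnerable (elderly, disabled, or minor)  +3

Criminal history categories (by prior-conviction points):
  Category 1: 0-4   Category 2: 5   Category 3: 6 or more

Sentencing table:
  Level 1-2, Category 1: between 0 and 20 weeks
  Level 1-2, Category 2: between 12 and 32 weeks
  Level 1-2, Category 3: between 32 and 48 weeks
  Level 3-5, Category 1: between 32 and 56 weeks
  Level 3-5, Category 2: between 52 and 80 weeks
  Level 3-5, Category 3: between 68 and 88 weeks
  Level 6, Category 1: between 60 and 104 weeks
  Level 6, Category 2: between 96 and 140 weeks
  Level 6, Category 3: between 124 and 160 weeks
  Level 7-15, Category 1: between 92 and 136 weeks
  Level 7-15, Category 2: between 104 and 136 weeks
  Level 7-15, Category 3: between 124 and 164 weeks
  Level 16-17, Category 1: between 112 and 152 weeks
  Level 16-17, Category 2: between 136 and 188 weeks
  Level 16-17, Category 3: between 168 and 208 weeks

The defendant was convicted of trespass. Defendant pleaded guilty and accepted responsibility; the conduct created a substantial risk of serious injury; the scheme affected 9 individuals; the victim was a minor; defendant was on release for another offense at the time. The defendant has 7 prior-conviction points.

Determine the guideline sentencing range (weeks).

124-164 weeks

Base offense level for trespass: 6.
S1 does not apply.
S2 applies (level before this adjustment is 6 < 13, so +1): 6 + 1 = 7.
S3 does not apply.
S5 applies: 7 + 2 = 9.
S6 applies: 9 − 3 = 6.
S7 applies (level before this adjustment is 6 < 14, so +1): 6 + 1 = 7.
S8 applies: 7 + 3 = 10.
Final offense level: 10.
Criminal history: 7 prior points → Category 3 (6+).
Level 10 falls in the 7-15 band.
Grid: Level 7-15 × Category 3 = 124-164 weeks.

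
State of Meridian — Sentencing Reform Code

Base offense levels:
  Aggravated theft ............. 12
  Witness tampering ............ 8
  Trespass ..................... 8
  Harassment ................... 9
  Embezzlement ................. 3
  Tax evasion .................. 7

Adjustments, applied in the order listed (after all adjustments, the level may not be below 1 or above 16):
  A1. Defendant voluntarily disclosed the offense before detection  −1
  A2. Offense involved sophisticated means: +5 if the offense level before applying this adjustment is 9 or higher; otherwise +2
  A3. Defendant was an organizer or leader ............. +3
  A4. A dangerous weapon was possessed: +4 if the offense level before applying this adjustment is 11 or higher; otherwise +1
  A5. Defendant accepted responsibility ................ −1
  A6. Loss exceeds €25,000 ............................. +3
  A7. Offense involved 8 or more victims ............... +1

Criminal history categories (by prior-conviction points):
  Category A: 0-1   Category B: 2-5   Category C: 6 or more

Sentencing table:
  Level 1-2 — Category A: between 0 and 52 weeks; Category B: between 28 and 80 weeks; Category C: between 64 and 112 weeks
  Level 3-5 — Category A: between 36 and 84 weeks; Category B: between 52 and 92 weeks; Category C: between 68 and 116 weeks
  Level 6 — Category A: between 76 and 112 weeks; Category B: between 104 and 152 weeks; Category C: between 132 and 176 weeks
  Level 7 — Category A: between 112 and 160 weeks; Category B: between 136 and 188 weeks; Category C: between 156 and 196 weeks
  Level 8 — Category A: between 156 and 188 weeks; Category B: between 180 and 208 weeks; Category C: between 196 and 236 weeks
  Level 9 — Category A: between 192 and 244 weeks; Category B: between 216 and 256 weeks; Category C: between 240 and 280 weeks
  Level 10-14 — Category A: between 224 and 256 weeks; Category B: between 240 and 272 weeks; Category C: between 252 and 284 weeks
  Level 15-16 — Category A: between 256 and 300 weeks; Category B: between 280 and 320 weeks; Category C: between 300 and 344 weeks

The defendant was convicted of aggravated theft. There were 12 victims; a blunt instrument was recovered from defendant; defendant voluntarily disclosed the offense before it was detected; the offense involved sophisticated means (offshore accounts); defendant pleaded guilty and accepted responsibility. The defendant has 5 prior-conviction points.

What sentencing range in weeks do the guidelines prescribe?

Base offense level for aggravated theft: 12.
A1 applies: 12 − 1 = 11.
A2 applies (level before this adjustment is 11 ≥ 9, so +5): 11 + 5 = 16.
A3 does not apply.
A4 applies (level before this adjustment is 16 ≥ 11, so +4): 16 + 4 = 20.
A5 applies: 20 − 1 = 19.
A7 applies: 19 + 1 = 20.
Level 20 exceeds the maximum of 16; capped at 16.
Final offense level: 16.
Criminal history: 5 prior points → Category B (2-5).
Level 16 falls in the 15-16 band.
Grid: Level 15-16 × Category B = 280-320 weeks.

280-320 weeks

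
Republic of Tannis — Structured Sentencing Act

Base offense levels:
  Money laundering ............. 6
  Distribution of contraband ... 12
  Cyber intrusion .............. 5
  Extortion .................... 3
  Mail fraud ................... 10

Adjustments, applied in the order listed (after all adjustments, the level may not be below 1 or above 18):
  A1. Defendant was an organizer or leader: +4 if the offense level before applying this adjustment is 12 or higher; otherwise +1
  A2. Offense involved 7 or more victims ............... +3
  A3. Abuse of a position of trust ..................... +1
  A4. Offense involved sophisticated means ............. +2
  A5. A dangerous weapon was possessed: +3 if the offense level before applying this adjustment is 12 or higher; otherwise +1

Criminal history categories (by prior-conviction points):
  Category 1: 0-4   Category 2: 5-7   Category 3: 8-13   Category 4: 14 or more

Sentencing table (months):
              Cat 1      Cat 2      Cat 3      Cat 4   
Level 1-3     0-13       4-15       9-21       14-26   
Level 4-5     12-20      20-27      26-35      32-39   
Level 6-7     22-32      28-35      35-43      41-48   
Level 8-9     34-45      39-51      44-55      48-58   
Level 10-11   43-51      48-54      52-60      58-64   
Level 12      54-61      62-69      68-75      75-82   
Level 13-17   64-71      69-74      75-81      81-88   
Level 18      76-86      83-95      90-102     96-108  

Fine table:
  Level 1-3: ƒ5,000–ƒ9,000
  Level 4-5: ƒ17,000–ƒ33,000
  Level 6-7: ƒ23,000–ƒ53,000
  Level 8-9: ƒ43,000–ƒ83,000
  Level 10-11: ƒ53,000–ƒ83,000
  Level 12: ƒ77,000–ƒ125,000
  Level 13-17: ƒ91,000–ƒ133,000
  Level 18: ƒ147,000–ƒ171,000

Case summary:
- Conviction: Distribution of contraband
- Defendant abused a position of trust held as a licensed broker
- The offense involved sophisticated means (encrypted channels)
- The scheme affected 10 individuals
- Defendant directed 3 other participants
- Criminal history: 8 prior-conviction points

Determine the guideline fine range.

Base offense level for distribution of contraband: 12.
A1 applies (level before this adjustment is 12 ≥ 12, so +4): 12 + 4 = 16.
A2 applies: 16 + 3 = 19.
A3 applies: 19 + 1 = 20.
A4 applies: 20 + 2 = 22.
Level 22 exceeds the maximum of 18; capped at 18.
Final offense level: 18.
Level 18 falls in the 18 band.
Fine table: Level 18 → ƒ147,000–ƒ171,000.

ƒ147,000–ƒ171,000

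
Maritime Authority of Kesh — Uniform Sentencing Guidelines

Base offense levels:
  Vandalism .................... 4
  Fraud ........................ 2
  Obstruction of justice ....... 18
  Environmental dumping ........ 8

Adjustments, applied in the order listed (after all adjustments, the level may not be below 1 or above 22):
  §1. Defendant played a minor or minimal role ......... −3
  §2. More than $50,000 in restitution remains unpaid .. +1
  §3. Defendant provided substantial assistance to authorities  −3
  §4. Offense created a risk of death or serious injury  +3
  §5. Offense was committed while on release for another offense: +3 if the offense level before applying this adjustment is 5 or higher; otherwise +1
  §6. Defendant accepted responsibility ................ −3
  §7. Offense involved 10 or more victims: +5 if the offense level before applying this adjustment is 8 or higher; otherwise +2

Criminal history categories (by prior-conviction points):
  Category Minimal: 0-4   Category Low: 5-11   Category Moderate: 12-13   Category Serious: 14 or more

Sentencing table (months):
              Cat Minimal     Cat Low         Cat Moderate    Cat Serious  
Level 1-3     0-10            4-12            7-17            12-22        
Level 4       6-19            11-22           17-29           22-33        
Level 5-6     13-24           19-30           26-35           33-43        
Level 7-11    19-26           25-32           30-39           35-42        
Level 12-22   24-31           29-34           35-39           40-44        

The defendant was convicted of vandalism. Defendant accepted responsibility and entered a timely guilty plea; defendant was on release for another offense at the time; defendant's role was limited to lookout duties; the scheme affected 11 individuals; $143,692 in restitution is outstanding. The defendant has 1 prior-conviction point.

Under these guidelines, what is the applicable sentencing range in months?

Base offense level for vandalism: 4.
§1 applies: 4 − 3 = 1.
§2 applies: 1 + 1 = 2.
§5 applies (level before this adjustment is 2 < 5, so +1): 2 + 1 = 3.
§6 applies: 3 − 3 = 0.
§7 applies (level before this adjustment is 0 < 8, so +2): 0 + 2 = 2.
Final offense level: 2.
Criminal history: 1 prior point → Category Minimal (0-4).
Level 2 falls in the 1-3 band.
Grid: Level 1-3 × Category Minimal = 0-10 months.

0-10 months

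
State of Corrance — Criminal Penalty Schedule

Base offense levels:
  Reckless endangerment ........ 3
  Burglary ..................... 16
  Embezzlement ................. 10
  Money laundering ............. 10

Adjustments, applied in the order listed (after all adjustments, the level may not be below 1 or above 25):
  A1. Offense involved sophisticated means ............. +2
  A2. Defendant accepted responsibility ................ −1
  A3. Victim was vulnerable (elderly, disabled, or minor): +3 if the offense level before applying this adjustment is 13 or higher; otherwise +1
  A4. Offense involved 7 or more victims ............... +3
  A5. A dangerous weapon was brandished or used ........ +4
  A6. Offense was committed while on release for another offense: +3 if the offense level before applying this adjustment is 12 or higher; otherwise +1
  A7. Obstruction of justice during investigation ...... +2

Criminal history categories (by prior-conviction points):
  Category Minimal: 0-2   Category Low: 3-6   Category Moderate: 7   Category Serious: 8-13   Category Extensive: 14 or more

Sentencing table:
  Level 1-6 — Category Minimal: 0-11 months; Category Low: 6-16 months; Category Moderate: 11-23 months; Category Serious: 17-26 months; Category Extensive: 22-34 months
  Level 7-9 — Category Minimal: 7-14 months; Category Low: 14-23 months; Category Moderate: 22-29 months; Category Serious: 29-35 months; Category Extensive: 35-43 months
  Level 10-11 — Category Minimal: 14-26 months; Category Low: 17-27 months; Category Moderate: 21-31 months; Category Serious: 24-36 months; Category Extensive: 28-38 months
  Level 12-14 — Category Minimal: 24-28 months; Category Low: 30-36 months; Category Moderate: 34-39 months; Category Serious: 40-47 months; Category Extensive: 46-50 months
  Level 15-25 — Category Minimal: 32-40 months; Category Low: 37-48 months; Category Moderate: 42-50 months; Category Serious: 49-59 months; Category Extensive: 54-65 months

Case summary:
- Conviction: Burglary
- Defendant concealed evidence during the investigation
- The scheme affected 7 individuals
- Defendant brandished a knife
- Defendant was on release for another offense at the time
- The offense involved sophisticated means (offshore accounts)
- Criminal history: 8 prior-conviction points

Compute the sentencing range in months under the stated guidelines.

49-59 months

Base offense level for burglary: 16.
A1 applies: 16 + 2 = 18.
A3 does not apply.
A4 applies: 18 + 3 = 21.
A5 applies: 21 + 4 = 25.
A6 applies (level before this adjustment is 25 ≥ 12, so +3): 25 + 3 = 28.
A7 applies: 28 + 2 = 30.
Level 30 exceeds the maximum of 25; capped at 25.
Final offense level: 25.
Criminal history: 8 prior points → Category Serious (8-13).
Level 25 falls in the 15-25 band.
Grid: Level 15-25 × Category Serious = 49-59 months.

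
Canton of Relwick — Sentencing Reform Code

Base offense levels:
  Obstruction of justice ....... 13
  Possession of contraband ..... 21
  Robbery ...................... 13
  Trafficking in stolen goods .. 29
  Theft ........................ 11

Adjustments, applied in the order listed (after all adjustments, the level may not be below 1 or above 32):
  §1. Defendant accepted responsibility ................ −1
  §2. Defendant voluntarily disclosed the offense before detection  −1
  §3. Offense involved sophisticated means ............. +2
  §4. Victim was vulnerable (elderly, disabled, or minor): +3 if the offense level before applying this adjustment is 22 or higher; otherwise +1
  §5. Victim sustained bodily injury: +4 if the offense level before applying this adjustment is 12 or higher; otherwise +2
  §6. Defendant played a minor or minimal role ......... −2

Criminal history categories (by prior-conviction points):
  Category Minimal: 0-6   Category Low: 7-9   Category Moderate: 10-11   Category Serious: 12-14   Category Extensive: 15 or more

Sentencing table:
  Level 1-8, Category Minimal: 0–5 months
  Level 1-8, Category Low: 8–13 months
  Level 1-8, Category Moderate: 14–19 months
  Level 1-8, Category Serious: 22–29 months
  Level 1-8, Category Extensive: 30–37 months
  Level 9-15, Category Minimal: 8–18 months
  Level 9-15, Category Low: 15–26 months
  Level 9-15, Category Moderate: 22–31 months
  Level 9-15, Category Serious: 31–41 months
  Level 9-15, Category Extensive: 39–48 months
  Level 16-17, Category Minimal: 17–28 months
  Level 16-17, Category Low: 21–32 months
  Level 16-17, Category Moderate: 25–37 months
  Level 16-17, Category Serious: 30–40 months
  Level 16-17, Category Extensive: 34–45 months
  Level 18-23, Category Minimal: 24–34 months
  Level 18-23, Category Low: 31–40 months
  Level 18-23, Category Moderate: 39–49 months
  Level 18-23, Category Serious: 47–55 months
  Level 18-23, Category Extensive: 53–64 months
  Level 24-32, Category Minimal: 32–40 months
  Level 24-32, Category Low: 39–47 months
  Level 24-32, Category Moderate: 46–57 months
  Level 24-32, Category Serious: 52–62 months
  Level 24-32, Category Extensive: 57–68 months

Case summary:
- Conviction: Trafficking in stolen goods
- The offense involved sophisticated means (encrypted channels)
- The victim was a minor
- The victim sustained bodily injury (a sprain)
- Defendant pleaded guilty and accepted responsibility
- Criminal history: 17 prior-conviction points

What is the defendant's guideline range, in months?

Base offense level for trafficking in stolen goods: 29.
§1 applies: 29 − 1 = 28.
§3 applies: 28 + 2 = 30.
§4 applies (level before this adjustment is 30 ≥ 22, so +3): 30 + 3 = 33.
§5 applies (level before this adjustment is 33 ≥ 12, so +4): 33 + 4 = 37.
§6 does not apply.
Level 37 exceeds the maximum of 32; capped at 32.
Final offense level: 32.
Criminal history: 17 prior points → Category Extensive (15+).
Level 32 falls in the 24-32 band.
Grid: Level 24-32 × Category Extensive = 57-68 months.

57-68 months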